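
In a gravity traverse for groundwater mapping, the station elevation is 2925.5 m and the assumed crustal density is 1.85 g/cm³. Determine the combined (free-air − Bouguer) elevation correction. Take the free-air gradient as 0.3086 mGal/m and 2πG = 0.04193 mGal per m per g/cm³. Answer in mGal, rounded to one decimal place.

675.9

Combined gradient = 0.3086 − 0.04193 × 1.85 = 0.2310295 mGal/m
Combined elevation correction = 0.2310295 × 2925.5 = 675.9 mGal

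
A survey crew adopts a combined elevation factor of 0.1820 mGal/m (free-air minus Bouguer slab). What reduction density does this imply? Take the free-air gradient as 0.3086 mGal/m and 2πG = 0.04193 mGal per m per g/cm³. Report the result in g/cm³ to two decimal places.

0.1820 = 0.3086 − 0.04193 × ρ
ρ = (0.3086 − 0.1820) / 0.04193 = 3.02 g/cm³

3.02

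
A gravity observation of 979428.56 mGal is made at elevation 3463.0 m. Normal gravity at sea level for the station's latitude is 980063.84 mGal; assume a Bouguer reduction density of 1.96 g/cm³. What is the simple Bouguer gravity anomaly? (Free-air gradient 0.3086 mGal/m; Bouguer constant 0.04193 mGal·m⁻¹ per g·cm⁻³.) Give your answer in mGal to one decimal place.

148.8

Free-air correction = 0.3086 × 3463.0 = 1068.68 mGal
Free-air anomaly = 979428.56 − 980063.84 + (1068.68) = 433.40 mGal
Bouguer slab correction = 0.04193 × 1.96 × 3463.0 = 284.60 mGal
Simple Bouguer anomaly = 433.40 − (284.60) = 148.80 mGal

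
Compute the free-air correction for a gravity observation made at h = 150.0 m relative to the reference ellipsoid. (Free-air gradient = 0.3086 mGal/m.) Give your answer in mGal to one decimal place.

Free-air correction = 0.3086 × 150.0 = 46.3 mGal

46.3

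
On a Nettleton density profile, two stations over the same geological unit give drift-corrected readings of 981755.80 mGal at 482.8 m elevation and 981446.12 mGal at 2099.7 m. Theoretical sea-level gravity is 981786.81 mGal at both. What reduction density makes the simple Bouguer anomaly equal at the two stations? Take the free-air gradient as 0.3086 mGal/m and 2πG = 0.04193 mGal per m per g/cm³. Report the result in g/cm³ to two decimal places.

2.79

Δg_obs = 981446.12 − 981755.80 = -309.68 mGal over Δh = 2099.7 − 482.8 = 1616.9 m
Equal Bouguer anomalies ⇒ Δg_obs + (0.3086 − 0.04193ρ)·Δh = 0
0.3086 − 0.04193ρ = −Δg_obs/Δh = 0.19153
ρ = (0.3086 − 0.19153) / 0.04193 = 2.79 g/cm³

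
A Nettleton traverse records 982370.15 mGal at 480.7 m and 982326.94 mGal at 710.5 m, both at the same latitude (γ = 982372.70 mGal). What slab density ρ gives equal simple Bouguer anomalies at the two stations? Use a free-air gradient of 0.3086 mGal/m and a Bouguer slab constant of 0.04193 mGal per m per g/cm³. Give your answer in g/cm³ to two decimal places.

Δg_obs = 982326.94 − 982370.15 = -43.21 mGal over Δh = 710.5 − 480.7 = 229.8 m
Equal Bouguer anomalies ⇒ Δg_obs + (0.3086 − 0.04193ρ)·Δh = 0
0.3086 − 0.04193ρ = −Δg_obs/Δh = 0.18803
ρ = (0.3086 − 0.18803) / 0.04193 = 2.88 g/cm³

2.88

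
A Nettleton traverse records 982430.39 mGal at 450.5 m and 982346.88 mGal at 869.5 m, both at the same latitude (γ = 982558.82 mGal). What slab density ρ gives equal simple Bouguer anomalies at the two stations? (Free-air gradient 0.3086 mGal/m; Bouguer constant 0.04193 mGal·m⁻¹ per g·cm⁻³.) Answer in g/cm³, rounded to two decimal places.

2.61

Δg_obs = 982346.88 − 982430.39 = -83.51 mGal over Δh = 869.5 − 450.5 = 419.0 m
Equal Bouguer anomalies ⇒ Δg_obs + (0.3086 − 0.04193ρ)·Δh = 0
0.3086 − 0.04193ρ = −Δg_obs/Δh = 0.19931
ρ = (0.3086 − 0.19931) / 0.04193 = 2.61 g/cm³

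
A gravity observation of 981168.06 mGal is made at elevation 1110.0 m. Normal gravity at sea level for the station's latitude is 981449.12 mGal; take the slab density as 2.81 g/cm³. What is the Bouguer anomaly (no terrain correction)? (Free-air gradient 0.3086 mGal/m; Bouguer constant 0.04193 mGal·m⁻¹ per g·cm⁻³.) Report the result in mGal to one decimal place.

Free-air correction = 0.3086 × 1110.0 = 342.55 mGal
Free-air anomaly = 981168.06 − 981449.12 + (342.55) = 61.49 mGal
Bouguer slab correction = 0.04193 × 2.81 × 1110.0 = 130.78 mGal
Simple Bouguer anomaly = 61.49 − (130.78) = -69.29 mGal

-69.3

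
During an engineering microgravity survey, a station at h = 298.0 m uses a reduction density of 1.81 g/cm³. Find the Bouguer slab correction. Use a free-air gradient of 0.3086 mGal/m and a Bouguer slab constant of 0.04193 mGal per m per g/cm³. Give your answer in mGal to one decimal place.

Bouguer slab correction = 0.04193 × 1.81 × 298.0 = 22.6 mGal

22.6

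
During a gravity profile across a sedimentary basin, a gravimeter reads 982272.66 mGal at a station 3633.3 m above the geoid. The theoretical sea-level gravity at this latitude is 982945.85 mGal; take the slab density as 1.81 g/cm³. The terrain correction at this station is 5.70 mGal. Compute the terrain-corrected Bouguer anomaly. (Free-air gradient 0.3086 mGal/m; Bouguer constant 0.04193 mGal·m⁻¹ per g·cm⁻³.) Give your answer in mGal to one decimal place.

Free-air correction = 0.3086 × 3633.3 = 1121.24 mGal
Free-air anomaly = 982272.66 − 982945.85 + (1121.24) = 448.05 mGal
Bouguer slab correction = 0.04193 × 1.81 × 3633.3 = 275.74 mGal
Simple Bouguer anomaly = 448.05 − (275.74) = 172.31 mGal
Complete Bouguer anomaly = 172.31 + 5.70 = 178.01 mGal

178.0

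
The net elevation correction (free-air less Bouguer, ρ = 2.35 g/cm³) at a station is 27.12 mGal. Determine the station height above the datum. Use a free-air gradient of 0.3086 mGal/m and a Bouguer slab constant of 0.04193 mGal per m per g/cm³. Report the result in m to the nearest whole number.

129

Combined gradient = 0.3086 − 0.04193 × 2.35 = 0.2100645 mGal/m
h = 27.12 / 0.2100645 = 129.10 m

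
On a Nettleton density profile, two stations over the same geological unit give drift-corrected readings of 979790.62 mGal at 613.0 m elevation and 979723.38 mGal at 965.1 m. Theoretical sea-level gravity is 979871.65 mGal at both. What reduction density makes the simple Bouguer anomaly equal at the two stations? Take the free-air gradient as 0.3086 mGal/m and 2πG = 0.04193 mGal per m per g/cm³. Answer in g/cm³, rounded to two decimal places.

Δg_obs = 979723.38 − 979790.62 = -67.24 mGal over Δh = 965.1 − 613.0 = 352.1 m
Equal Bouguer anomalies ⇒ Δg_obs + (0.3086 − 0.04193ρ)·Δh = 0
0.3086 − 0.04193ρ = −Δg_obs/Δh = 0.19097
ρ = (0.3086 − 0.19097) / 0.04193 = 2.81 g/cm³

2.81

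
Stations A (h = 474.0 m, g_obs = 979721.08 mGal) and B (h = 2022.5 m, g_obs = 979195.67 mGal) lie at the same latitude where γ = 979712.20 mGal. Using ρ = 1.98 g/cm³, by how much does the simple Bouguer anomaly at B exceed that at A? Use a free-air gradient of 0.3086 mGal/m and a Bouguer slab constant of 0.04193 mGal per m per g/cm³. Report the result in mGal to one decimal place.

Δg_SB(A) = 979721.08 − 979712.20 + 0.3086×474.0 − 0.04193×1.98×474.0 = 115.80 mGal
Δg_SB(B) = 979195.67 − 979712.20 + 0.3086×2022.5 − 0.04193×1.98×2022.5 = -60.30 mGal
Difference = -60.30 − (115.80) = -176.10 mGal

-176.1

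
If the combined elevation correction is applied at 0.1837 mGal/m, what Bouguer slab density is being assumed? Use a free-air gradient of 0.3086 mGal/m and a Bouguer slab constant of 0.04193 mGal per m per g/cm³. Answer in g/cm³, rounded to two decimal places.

0.1837 = 0.3086 − 0.04193 × ρ
ρ = (0.3086 − 0.1837) / 0.04193 = 2.98 g/cm³

2.98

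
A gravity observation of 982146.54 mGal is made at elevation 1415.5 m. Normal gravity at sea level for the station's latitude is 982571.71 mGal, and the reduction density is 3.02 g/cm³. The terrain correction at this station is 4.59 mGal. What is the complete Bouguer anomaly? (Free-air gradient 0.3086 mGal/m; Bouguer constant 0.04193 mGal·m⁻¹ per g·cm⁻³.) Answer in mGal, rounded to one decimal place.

-163.0

Free-air correction = 0.3086 × 1415.5 = 436.82 mGal
Free-air anomaly = 982146.54 − 982571.71 + (436.82) = 11.65 mGal
Bouguer slab correction = 0.04193 × 3.02 × 1415.5 = 179.24 mGal
Simple Bouguer anomaly = 11.65 − (179.24) = -167.59 mGal
Complete Bouguer anomaly = -167.59 + 4.59 = -163.00 mGal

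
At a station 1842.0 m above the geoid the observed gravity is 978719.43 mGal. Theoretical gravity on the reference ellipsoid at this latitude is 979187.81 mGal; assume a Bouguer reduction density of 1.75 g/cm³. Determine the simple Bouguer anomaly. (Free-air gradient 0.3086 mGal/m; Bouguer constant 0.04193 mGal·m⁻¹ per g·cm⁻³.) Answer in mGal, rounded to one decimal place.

-35.1

Free-air correction = 0.3086 × 1842.0 = 568.44 mGal
Free-air anomaly = 978719.43 − 979187.81 + (568.44) = 100.06 mGal
Bouguer slab correction = 0.04193 × 1.75 × 1842.0 = 135.16 mGal
Simple Bouguer anomaly = 100.06 − (135.16) = -35.10 mGal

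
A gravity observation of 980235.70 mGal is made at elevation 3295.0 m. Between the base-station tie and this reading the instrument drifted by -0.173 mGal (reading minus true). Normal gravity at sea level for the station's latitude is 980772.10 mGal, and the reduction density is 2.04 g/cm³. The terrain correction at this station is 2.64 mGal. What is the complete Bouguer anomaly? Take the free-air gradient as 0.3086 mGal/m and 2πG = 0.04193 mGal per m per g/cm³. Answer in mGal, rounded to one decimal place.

201.4

Drift-corrected reading = 980235.70 − (-0.173) = 980235.873 mGal
Free-air correction = 0.3086 × 3295.0 = 1016.84 mGal
Free-air anomaly = 980235.873 − 980772.10 + (1016.84) = 480.613 mGal
Bouguer slab correction = 0.04193 × 2.04 × 3295.0 = 281.85 mGal
Simple Bouguer anomaly = 480.613 − (281.85) = 198.763 mGal
Complete Bouguer anomaly = 198.763 + 2.64 = 201.403 mGal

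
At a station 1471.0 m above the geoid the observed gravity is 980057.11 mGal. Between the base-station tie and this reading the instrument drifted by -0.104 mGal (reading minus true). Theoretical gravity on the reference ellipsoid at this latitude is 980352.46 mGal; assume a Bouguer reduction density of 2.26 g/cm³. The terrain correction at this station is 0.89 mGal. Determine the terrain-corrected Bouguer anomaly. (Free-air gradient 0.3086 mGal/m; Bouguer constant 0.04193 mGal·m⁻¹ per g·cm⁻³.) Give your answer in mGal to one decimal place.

Drift-corrected reading = 980057.11 − (-0.104) = 980057.214 mGal
Free-air correction = 0.3086 × 1471.0 = 453.95 mGal
Free-air anomaly = 980057.214 − 980352.46 + (453.95) = 158.704 mGal
Bouguer slab correction = 0.04193 × 2.26 × 1471.0 = 139.39 mGal
Simple Bouguer anomaly = 158.704 − (139.39) = 19.314 mGal
Complete Bouguer anomaly = 19.314 + 0.89 = 20.204 mGal

20.2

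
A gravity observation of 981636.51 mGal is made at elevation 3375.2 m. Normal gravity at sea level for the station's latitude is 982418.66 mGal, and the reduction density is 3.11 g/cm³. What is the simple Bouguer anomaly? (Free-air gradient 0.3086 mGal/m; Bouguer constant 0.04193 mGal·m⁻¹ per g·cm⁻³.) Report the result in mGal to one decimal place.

-180.7

Free-air correction = 0.3086 × 3375.2 = 1041.59 mGal
Free-air anomaly = 981636.51 − 982418.66 + (1041.59) = 259.44 mGal
Bouguer slab correction = 0.04193 × 3.11 × 3375.2 = 440.13 mGal
Simple Bouguer anomaly = 259.44 − (440.13) = -180.69 mGal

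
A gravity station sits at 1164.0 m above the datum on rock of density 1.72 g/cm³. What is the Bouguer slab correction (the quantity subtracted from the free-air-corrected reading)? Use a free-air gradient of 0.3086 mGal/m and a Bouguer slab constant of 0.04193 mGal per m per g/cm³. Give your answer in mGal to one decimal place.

83.9

Bouguer slab correction = 0.04193 × 1.72 × 1164.0 = 83.9 mGal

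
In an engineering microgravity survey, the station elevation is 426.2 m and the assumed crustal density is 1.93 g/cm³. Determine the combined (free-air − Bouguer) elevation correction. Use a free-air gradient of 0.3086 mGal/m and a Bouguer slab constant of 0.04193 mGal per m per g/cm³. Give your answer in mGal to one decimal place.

Combined gradient = 0.3086 − 0.04193 × 1.93 = 0.2276751 mGal/m
Combined elevation correction = 0.2276751 × 426.2 = 97.0 mGal

97.0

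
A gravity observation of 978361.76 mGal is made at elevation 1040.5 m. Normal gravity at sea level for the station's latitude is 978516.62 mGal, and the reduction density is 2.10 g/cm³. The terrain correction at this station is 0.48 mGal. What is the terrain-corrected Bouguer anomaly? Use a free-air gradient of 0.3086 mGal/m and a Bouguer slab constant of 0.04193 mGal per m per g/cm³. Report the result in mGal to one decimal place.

Free-air correction = 0.3086 × 1040.5 = 321.10 mGal
Free-air anomaly = 978361.76 − 978516.62 + (321.10) = 166.24 mGal
Bouguer slab correction = 0.04193 × 2.10 × 1040.5 = 91.62 mGal
Simple Bouguer anomaly = 166.24 − (91.62) = 74.62 mGal
Complete Bouguer anomaly = 74.62 + 0.48 = 75.10 mGal

75.1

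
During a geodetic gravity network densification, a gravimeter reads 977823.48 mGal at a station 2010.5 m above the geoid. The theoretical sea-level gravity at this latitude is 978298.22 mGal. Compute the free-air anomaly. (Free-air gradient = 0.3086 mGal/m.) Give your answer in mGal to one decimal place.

145.7

Free-air correction = 0.3086 × 2010.5 = 620.44 mGal
Free-air anomaly = 977823.48 − 978298.22 + (620.44) = 145.70 mGal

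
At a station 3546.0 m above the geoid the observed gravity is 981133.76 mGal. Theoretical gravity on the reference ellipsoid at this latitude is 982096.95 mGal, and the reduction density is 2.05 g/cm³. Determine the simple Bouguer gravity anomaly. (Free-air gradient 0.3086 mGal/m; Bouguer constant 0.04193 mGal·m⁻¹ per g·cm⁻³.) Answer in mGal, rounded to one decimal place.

Free-air correction = 0.3086 × 3546.0 = 1094.30 mGal
Free-air anomaly = 981133.76 − 982096.95 + (1094.30) = 131.11 mGal
Bouguer slab correction = 0.04193 × 2.05 × 3546.0 = 304.80 mGal
Simple Bouguer anomaly = 131.11 − (304.80) = -173.69 mGal

-173.7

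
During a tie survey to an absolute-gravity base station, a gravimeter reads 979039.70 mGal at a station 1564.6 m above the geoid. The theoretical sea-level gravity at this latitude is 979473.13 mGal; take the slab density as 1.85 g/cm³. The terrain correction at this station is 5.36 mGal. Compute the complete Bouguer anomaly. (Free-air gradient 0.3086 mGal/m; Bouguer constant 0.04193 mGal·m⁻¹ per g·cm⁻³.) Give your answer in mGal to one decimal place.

Free-air correction = 0.3086 × 1564.6 = 482.84 mGal
Free-air anomaly = 979039.70 − 979473.13 + (482.84) = 49.41 mGal
Bouguer slab correction = 0.04193 × 1.85 × 1564.6 = 121.37 mGal
Simple Bouguer anomaly = 49.41 − (121.37) = -71.96 mGal
Complete Bouguer anomaly = -71.96 + 5.36 = -66.60 mGal

-66.6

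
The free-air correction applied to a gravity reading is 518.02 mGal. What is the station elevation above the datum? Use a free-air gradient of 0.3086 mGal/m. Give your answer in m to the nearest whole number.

1679

h = 518.02 / 0.3086 = 1678.61 m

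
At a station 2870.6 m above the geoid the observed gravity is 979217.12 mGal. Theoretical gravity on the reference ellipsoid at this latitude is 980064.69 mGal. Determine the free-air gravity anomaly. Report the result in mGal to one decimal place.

38.3

Free-air correction = 0.3086 × 2870.6 = 885.87 mGal
Free-air anomaly = 979217.12 − 980064.69 + (885.87) = 38.30 mGal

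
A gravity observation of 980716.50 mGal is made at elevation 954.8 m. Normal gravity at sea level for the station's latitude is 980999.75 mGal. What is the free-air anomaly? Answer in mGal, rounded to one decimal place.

11.4

Free-air correction = 0.3086 × 954.8 = 294.65 mGal
Free-air anomaly = 980716.50 − 980999.75 + (294.65) = 11.40 mGal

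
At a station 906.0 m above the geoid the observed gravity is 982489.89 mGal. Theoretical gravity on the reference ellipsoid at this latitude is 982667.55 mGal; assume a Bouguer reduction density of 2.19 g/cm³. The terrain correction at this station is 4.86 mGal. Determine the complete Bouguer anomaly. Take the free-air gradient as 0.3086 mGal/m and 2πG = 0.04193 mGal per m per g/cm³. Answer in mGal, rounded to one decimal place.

23.6

Free-air correction = 0.3086 × 906.0 = 279.59 mGal
Free-air anomaly = 982489.89 − 982667.55 + (279.59) = 101.93 mGal
Bouguer slab correction = 0.04193 × 2.19 × 906.0 = 83.19 mGal
Simple Bouguer anomaly = 101.93 − (83.19) = 18.74 mGal
Complete Bouguer anomaly = 18.74 + 4.86 = 23.60 mGal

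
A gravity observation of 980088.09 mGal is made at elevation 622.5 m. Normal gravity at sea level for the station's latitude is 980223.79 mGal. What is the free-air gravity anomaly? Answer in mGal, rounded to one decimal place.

Free-air correction = 0.3086 × 622.5 = 192.10 mGal
Free-air anomaly = 980088.09 − 980223.79 + (192.10) = 56.40 mGal

56.4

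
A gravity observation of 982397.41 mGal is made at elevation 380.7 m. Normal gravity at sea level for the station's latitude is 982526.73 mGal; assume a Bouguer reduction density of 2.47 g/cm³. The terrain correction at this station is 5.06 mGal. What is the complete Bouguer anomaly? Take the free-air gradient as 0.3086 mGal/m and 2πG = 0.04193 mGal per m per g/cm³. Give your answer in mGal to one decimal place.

-46.2

Free-air correction = 0.3086 × 380.7 = 117.48 mGal
Free-air anomaly = 982397.41 − 982526.73 + (117.48) = -11.84 mGal
Bouguer slab correction = 0.04193 × 2.47 × 380.7 = 39.43 mGal
Simple Bouguer anomaly = -11.84 − (39.43) = -51.27 mGal
Complete Bouguer anomaly = -51.27 + 5.06 = -46.21 mGal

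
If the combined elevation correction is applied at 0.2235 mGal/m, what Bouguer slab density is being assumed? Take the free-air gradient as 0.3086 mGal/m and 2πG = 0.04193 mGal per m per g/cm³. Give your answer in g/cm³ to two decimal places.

0.2235 = 0.3086 − 0.04193 × ρ
ρ = (0.3086 − 0.2235) / 0.04193 = 2.03 g/cm³

2.03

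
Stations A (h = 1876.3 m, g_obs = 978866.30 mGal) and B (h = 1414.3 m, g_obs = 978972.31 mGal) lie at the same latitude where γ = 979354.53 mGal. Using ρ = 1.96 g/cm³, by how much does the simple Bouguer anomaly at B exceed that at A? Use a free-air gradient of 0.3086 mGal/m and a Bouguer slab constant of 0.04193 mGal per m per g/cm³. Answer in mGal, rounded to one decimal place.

1.4

Δg_SB(A) = 978866.30 − 979354.53 + 0.3086×1876.3 − 0.04193×1.96×1876.3 = -63.40 mGal
Δg_SB(B) = 978972.31 − 979354.53 + 0.3086×1414.3 − 0.04193×1.96×1414.3 = -62.00 mGal
Difference = -62.00 − (-63.40) = 1.40 mGal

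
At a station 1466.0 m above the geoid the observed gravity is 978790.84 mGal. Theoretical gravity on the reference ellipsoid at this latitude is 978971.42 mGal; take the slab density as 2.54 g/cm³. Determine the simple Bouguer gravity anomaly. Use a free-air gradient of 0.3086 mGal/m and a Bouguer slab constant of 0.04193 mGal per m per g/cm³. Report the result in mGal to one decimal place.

Free-air correction = 0.3086 × 1466.0 = 452.41 mGal
Free-air anomaly = 978790.84 − 978971.42 + (452.41) = 271.83 mGal
Bouguer slab correction = 0.04193 × 2.54 × 1466.0 = 156.13 mGal
Simple Bouguer anomaly = 271.83 − (156.13) = 115.70 mGal

115.7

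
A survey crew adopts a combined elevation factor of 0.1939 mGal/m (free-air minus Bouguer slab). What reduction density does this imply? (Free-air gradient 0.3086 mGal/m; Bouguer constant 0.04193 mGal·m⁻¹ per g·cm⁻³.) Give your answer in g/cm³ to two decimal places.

0.1939 = 0.3086 − 0.04193 × ρ
ρ = (0.3086 − 0.1939) / 0.04193 = 2.74 g/cm³

2.74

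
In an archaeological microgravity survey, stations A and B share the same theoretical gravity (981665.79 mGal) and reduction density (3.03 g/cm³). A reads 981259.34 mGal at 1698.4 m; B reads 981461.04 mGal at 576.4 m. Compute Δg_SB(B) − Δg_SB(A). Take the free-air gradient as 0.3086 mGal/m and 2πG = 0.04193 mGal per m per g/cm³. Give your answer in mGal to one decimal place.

-2.0

Δg_SB(A) = 981259.34 − 981665.79 + 0.3086×1698.4 − 0.04193×3.03×1698.4 = -98.10 mGal
Δg_SB(B) = 981461.04 − 981665.79 + 0.3086×576.4 − 0.04193×3.03×576.4 = -100.10 mGal
Difference = -100.10 − (-98.10) = -2.00 mGal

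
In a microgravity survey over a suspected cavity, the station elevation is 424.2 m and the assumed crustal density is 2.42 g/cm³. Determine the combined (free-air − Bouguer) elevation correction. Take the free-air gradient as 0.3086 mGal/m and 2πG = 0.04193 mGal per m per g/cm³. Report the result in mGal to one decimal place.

Combined gradient = 0.3086 − 0.04193 × 2.42 = 0.2071294 mGal/m
Combined elevation correction = 0.2071294 × 424.2 = 87.9 mGal

87.9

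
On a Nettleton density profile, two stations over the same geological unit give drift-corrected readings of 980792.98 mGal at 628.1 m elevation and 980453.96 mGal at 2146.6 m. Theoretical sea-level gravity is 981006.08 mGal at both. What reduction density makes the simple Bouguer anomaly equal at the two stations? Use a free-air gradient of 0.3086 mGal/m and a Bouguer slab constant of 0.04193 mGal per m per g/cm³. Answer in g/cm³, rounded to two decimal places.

Δg_obs = 980453.96 − 980792.98 = -339.02 mGal over Δh = 2146.6 − 628.1 = 1518.5 m
Equal Bouguer anomalies ⇒ Δg_obs + (0.3086 − 0.04193ρ)·Δh = 0
0.3086 − 0.04193ρ = −Δg_obs/Δh = 0.22326
ρ = (0.3086 − 0.22326) / 0.04193 = 2.04 g/cm³

2.04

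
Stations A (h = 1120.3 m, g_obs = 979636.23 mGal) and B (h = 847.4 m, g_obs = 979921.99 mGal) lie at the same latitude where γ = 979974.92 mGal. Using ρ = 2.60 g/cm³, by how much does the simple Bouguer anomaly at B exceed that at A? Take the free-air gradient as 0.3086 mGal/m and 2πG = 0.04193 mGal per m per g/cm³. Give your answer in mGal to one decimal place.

Δg_SB(A) = 979636.23 − 979974.92 + 0.3086×1120.3 − 0.04193×2.60×1120.3 = -115.10 mGal
Δg_SB(B) = 979921.99 − 979974.92 + 0.3086×847.4 − 0.04193×2.60×847.4 = 116.20 mGal
Difference = 116.20 − (-115.10) = 231.30 mGal

231.3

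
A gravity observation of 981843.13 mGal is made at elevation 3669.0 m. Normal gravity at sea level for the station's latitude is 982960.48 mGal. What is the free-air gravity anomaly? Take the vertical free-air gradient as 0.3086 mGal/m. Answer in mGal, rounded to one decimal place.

14.9

Free-air correction = 0.3086 × 3669.0 = 1132.25 mGal
Free-air anomaly = 981843.13 − 982960.48 + (1132.25) = 14.90 mGal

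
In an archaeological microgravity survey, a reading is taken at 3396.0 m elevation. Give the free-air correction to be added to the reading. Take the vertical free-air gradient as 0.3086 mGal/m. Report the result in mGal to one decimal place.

Free-air correction = 0.3086 × 3396.0 = 1048.0 mGal

1048.0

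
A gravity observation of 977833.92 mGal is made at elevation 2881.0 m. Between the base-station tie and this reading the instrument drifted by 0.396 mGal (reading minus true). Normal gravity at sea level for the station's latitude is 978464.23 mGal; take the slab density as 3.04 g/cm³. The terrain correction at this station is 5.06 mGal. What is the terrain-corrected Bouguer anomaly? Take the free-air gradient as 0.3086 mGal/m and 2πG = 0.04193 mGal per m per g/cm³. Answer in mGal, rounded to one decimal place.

-103.8

Drift-corrected reading = 977833.92 − (0.396) = 977833.524 mGal
Free-air correction = 0.3086 × 2881.0 = 889.08 mGal
Free-air anomaly = 977833.524 − 978464.23 + (889.08) = 258.374 mGal
Bouguer slab correction = 0.04193 × 3.04 × 2881.0 = 367.23 mGal
Simple Bouguer anomaly = 258.374 − (367.23) = -108.856 mGal
Complete Bouguer anomaly = -108.856 + 5.06 = -103.796 mGal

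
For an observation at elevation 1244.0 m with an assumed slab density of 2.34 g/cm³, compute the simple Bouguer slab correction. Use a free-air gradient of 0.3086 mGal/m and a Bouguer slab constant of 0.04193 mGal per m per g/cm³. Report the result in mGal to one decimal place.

Bouguer slab correction = 0.04193 × 2.34 × 1244.0 = 122.1 mGal

122.1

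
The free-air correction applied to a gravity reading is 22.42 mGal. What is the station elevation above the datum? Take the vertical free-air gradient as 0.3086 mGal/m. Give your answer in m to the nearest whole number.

73

h = 22.42 / 0.3086 = 72.65 m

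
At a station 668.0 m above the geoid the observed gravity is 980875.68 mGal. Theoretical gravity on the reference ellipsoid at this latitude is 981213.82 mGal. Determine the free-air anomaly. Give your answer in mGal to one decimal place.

-132.0

Free-air correction = 0.3086 × 668.0 = 206.14 mGal
Free-air anomaly = 980875.68 − 981213.82 + (206.14) = -132.00 mGal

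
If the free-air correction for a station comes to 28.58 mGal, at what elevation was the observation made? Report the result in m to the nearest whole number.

h = 28.58 / 0.3086 = 92.61 m

93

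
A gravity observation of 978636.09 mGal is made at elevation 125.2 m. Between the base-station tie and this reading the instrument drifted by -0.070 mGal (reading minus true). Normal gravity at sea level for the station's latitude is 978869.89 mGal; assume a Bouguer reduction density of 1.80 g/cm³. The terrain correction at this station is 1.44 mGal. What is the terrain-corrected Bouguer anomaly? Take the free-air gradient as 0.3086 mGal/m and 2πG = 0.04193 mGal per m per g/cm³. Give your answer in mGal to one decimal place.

Drift-corrected reading = 978636.09 − (-0.070) = 978636.160 mGal
Free-air correction = 0.3086 × 125.2 = 38.64 mGal
Free-air anomaly = 978636.160 − 978869.89 + (38.64) = -195.090 mGal
Bouguer slab correction = 0.04193 × 1.80 × 125.2 = 9.45 mGal
Simple Bouguer anomaly = -195.090 − (9.45) = -204.540 mGal
Complete Bouguer anomaly = -204.540 + 1.44 = -203.100 mGal

-203.1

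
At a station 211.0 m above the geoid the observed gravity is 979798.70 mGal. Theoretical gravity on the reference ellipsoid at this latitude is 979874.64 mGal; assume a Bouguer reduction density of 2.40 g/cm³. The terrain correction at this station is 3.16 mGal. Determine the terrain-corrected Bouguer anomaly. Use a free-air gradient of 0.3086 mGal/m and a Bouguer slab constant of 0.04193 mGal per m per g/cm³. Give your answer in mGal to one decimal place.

-28.9

Free-air correction = 0.3086 × 211.0 = 65.11 mGal
Free-air anomaly = 979798.70 − 979874.64 + (65.11) = -10.83 mGal
Bouguer slab correction = 0.04193 × 2.40 × 211.0 = 21.23 mGal
Simple Bouguer anomaly = -10.83 − (21.23) = -32.06 mGal
Complete Bouguer anomaly = -32.06 + 3.16 = -28.90 mGal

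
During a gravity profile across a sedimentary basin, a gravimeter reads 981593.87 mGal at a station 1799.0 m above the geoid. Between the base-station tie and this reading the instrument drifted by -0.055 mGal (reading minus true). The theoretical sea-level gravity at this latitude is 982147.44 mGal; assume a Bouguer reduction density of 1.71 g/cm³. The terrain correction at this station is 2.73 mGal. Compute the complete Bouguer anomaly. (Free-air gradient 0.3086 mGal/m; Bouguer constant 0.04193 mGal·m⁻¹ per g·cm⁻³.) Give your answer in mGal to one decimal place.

-124.6

Drift-corrected reading = 981593.87 − (-0.055) = 981593.925 mGal
Free-air correction = 0.3086 × 1799.0 = 555.17 mGal
Free-air anomaly = 981593.925 − 982147.44 + (555.17) = 1.655 mGal
Bouguer slab correction = 0.04193 × 1.71 × 1799.0 = 128.99 mGal
Simple Bouguer anomaly = 1.655 − (128.99) = -127.335 mGal
Complete Bouguer anomaly = -127.335 + 2.73 = -124.605 mGal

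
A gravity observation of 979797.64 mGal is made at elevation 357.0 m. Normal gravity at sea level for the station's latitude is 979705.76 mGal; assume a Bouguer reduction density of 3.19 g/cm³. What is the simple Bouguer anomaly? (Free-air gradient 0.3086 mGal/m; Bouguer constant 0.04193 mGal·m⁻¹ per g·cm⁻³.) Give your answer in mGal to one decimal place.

Free-air correction = 0.3086 × 357.0 = 110.17 mGal
Free-air anomaly = 979797.64 − 979705.76 + (110.17) = 202.05 mGal
Bouguer slab correction = 0.04193 × 3.19 × 357.0 = 47.75 mGal
Simple Bouguer anomaly = 202.05 − (47.75) = 154.30 mGal

154.3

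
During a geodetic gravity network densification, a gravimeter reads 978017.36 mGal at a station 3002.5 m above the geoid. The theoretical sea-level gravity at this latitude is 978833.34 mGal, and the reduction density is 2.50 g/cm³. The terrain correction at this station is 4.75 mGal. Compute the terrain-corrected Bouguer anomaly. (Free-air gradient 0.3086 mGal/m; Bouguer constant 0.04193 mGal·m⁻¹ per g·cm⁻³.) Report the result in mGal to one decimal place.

Free-air correction = 0.3086 × 3002.5 = 926.57 mGal
Free-air anomaly = 978017.36 − 978833.34 + (926.57) = 110.59 mGal
Bouguer slab correction = 0.04193 × 2.50 × 3002.5 = 314.74 mGal
Simple Bouguer anomaly = 110.59 − (314.74) = -204.15 mGal
Complete Bouguer anomaly = -204.15 + 4.75 = -199.40 mGal

-199.4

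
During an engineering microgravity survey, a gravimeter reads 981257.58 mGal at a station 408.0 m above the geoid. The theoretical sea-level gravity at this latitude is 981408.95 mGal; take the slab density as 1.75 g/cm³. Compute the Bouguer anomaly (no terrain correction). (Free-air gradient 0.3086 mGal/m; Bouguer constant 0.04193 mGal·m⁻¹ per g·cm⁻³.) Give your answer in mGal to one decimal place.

Free-air correction = 0.3086 × 408.0 = 125.91 mGal
Free-air anomaly = 981257.58 − 981408.95 + (125.91) = -25.46 mGal
Bouguer slab correction = 0.04193 × 1.75 × 408.0 = 29.94 mGal
Simple Bouguer anomaly = -25.46 − (29.94) = -55.40 mGal

-55.4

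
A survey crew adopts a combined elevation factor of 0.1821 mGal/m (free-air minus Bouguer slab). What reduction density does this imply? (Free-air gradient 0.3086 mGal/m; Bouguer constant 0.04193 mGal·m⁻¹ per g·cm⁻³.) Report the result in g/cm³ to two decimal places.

3.02

0.1821 = 0.3086 − 0.04193 × ρ
ρ = (0.3086 − 0.1821) / 0.04193 = 3.02 g/cm³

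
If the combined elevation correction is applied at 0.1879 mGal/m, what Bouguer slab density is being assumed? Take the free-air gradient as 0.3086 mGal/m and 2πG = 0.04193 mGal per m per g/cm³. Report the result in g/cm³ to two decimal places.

2.88

0.1879 = 0.3086 − 0.04193 × ρ
ρ = (0.3086 − 0.1879) / 0.04193 = 2.88 g/cm³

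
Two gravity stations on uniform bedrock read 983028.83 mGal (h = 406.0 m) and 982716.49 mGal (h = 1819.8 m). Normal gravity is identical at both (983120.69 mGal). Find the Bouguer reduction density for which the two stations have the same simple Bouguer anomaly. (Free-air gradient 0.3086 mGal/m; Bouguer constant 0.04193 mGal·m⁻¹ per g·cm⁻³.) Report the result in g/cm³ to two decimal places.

2.09

Δg_obs = 982716.49 − 983028.83 = -312.34 mGal over Δh = 1819.8 − 406.0 = 1413.8 m
Equal Bouguer anomalies ⇒ Δg_obs + (0.3086 − 0.04193ρ)·Δh = 0
0.3086 − 0.04193ρ = −Δg_obs/Δh = 0.22092
ρ = (0.3086 − 0.22092) / 0.04193 = 2.09 g/cm³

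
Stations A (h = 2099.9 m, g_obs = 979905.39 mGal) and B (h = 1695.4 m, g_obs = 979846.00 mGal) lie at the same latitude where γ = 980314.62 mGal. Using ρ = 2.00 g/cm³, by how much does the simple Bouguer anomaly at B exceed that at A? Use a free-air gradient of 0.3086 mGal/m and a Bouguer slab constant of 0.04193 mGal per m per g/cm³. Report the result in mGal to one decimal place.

Δg_SB(A) = 979905.39 − 980314.62 + 0.3086×2099.9 − 0.04193×2.00×2099.9 = 62.70 mGal
Δg_SB(B) = 979846.00 − 980314.62 + 0.3086×1695.4 − 0.04193×2.00×1695.4 = -87.60 mGal
Difference = -87.60 − (62.70) = -150.30 mGal

-150.3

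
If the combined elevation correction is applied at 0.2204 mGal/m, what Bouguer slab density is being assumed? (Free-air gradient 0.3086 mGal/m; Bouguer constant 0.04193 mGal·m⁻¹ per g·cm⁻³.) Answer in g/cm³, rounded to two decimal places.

0.2204 = 0.3086 − 0.04193 × ρ
ρ = (0.3086 − 0.2204) / 0.04193 = 2.10 g/cm³

2.10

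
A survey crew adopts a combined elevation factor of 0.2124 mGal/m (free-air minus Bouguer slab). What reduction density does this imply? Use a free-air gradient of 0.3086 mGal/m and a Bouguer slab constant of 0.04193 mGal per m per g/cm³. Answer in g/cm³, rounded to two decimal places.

2.29

0.2124 = 0.3086 − 0.04193 × ρ
ρ = (0.3086 − 0.2124) / 0.04193 = 2.29 g/cm³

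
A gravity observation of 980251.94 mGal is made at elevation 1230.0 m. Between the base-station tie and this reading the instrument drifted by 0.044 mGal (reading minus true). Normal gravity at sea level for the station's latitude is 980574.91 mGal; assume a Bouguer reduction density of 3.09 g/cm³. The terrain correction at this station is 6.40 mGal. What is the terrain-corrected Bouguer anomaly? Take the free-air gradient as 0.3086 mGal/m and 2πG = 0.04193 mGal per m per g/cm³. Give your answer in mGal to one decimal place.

Drift-corrected reading = 980251.94 − (0.044) = 980251.896 mGal
Free-air correction = 0.3086 × 1230.0 = 379.58 mGal
Free-air anomaly = 980251.896 − 980574.91 + (379.58) = 56.566 mGal
Bouguer slab correction = 0.04193 × 3.09 × 1230.0 = 159.36 mGal
Simple Bouguer anomaly = 56.566 − (159.36) = -102.794 mGal
Complete Bouguer anomaly = -102.794 + 6.40 = -96.394 mGal

-96.4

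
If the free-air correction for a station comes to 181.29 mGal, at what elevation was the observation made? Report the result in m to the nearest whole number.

587

h = 181.29 / 0.3086 = 587.46 m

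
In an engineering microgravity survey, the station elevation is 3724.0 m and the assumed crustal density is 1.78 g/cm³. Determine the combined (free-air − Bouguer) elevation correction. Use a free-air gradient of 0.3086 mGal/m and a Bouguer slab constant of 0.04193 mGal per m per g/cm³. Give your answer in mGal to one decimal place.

Combined gradient = 0.3086 − 0.04193 × 1.78 = 0.2339646 mGal/m
Combined elevation correction = 0.2339646 × 3724.0 = 871.3 mGal

871.3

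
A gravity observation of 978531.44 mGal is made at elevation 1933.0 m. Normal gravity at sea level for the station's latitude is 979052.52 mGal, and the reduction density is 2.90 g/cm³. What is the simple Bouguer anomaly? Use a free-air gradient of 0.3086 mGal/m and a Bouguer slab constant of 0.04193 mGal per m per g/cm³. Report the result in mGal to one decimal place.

-159.6

Free-air correction = 0.3086 × 1933.0 = 596.52 mGal
Free-air anomaly = 978531.44 − 979052.52 + (596.52) = 75.44 mGal
Bouguer slab correction = 0.04193 × 2.90 × 1933.0 = 235.05 mGal
Simple Bouguer anomaly = 75.44 − (235.05) = -159.61 mGal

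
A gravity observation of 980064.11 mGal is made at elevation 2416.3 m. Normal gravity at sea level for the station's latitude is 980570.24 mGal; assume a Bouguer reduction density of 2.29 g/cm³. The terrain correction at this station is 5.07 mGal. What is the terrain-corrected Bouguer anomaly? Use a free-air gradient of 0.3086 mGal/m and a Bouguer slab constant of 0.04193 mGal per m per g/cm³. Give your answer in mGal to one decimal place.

Free-air correction = 0.3086 × 2416.3 = 745.67 mGal
Free-air anomaly = 980064.11 − 980570.24 + (745.67) = 239.54 mGal
Bouguer slab correction = 0.04193 × 2.29 × 2416.3 = 232.01 mGal
Simple Bouguer anomaly = 239.54 − (232.01) = 7.53 mGal
Complete Bouguer anomaly = 7.53 + 5.07 = 12.60 mGal

12.6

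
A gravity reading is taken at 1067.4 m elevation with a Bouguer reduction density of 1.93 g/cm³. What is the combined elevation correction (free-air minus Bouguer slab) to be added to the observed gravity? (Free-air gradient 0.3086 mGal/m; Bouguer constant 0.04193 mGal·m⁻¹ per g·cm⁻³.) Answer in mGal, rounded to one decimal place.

Combined gradient = 0.3086 − 0.04193 × 1.93 = 0.2276751 mGal/m
Combined elevation correction = 0.2276751 × 1067.4 = 243.0 mGal

243.0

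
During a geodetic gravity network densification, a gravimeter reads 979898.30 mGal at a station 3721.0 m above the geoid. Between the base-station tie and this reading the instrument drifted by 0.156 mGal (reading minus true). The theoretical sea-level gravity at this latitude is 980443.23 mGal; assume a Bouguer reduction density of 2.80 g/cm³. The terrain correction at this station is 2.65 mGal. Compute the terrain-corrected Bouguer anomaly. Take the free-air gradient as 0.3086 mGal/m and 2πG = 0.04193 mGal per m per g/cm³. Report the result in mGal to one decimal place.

169.0

Drift-corrected reading = 979898.30 − (0.156) = 979898.144 mGal
Free-air correction = 0.3086 × 3721.0 = 1148.30 mGal
Free-air anomaly = 979898.144 − 980443.23 + (1148.30) = 603.214 mGal
Bouguer slab correction = 0.04193 × 2.80 × 3721.0 = 436.86 mGal
Simple Bouguer anomaly = 603.214 − (436.86) = 166.354 mGal
Complete Bouguer anomaly = 166.354 + 2.65 = 169.004 mGal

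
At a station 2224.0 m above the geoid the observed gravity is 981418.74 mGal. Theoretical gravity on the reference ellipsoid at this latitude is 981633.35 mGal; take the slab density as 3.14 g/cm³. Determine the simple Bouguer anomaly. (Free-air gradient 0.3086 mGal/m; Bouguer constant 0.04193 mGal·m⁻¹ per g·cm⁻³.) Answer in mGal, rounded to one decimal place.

178.9

Free-air correction = 0.3086 × 2224.0 = 686.33 mGal
Free-air anomaly = 981418.74 − 981633.35 + (686.33) = 471.72 mGal
Bouguer slab correction = 0.04193 × 3.14 × 2224.0 = 292.81 mGal
Simple Bouguer anomaly = 471.72 − (292.81) = 178.91 mGal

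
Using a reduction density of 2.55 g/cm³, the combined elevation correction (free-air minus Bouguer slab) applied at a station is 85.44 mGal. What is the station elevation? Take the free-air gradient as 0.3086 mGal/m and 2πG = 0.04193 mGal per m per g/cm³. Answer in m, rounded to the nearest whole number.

424

Combined gradient = 0.3086 − 0.04193 × 2.55 = 0.2016785 mGal/m
h = 85.44 / 0.2016785 = 423.64 m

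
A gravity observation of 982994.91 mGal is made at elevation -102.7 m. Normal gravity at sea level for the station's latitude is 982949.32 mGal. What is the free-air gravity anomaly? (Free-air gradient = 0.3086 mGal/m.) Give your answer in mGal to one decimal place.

Free-air correction = 0.3086 × -102.7 = -31.69 mGal
Free-air anomaly = 982994.91 − 982949.32 + (-31.69) = 13.90 mGal

13.9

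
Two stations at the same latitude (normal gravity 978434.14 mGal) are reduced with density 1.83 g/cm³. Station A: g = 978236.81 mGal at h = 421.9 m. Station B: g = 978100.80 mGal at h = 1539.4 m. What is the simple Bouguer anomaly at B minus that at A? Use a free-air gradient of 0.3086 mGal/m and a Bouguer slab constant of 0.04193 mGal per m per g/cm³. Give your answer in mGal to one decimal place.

Δg_SB(A) = 978236.81 − 978434.14 + 0.3086×421.9 − 0.04193×1.83×421.9 = -99.50 mGal
Δg_SB(B) = 978100.80 − 978434.14 + 0.3086×1539.4 − 0.04193×1.83×1539.4 = 23.60 mGal
Difference = 23.60 − (-99.50) = 123.10 mGal

123.1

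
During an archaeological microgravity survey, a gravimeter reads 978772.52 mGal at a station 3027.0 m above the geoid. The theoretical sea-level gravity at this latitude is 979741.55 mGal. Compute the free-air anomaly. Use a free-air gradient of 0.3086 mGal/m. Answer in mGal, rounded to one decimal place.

-34.9

Free-air correction = 0.3086 × 3027.0 = 934.13 mGal
Free-air anomaly = 978772.52 − 979741.55 + (934.13) = -34.90 mGal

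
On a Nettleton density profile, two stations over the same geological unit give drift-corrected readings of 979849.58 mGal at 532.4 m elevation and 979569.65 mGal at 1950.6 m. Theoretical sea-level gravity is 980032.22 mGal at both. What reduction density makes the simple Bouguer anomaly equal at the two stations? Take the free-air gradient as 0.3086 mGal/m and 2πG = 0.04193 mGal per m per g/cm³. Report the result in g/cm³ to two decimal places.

Δg_obs = 979569.65 − 979849.58 = -279.93 mGal over Δh = 1950.6 − 532.4 = 1418.2 m
Equal Bouguer anomalies ⇒ Δg_obs + (0.3086 − 0.04193ρ)·Δh = 0
0.3086 − 0.04193ρ = −Δg_obs/Δh = 0.19738
ρ = (0.3086 − 0.19738) / 0.04193 = 2.65 g/cm³

2.65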